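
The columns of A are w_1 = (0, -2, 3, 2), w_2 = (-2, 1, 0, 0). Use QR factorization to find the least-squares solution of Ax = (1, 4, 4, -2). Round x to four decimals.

x = (0.0494, 0.4198)

e_1 = w_1/‖w_1‖ = (0, -2, 3, 2)/4.1231 = (0.0000, -0.4851, 0.7276, 0.4851).
r_{12} = e_1·w_2 = -0.4851.
u_2 = w_2 + 0.4851·e_1 = (-2.0000, 0.7647, 0.3529, 0.2353).
‖u_2‖ = 2.1828, so e_2 = (-0.9162, 0.3503, 0.1617, 0.1078).
Qᵀb = (0.0000, 0.9162).
Back-substitute: x_2 = 0.9162/2.1828 = 0.4198.
x_1 = (0.0000 + 0.4851·0.4198)/4.1231 = 0.0494.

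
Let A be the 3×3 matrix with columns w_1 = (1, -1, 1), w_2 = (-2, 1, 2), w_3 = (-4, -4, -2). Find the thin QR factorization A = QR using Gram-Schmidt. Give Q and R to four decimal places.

Q = [[0.5774, -0.5661, -0.5883], [-0.5774, 0.2265, -0.7845], [0.5774, 0.7926, -0.1961]], R = [[1.7321, -0.5774, -1.1547], [0.0000, 2.9439, -0.2265], [0.0000, 0.0000, 5.8835]]

e_1 = w_1/‖w_1‖ = (1, -1, 1)/1.7321 = (0.5774, -0.5774, 0.5774).
r_{12} = e_1·w_2 = -0.5774.
u_2 = w_2 + 0.5774·e_1 = (-1.6667, 0.6667, 2.3333).
‖u_2‖ = 2.9439, so e_2 = (-0.5661, 0.2265, 0.7926).
r_{13} = e_1·w_3 = -1.1547; r_{23} = e_2·w_3 = -0.2265.
u_3 = w_3 + 1.1547·e_1 + 0.2265·e_2 = (-3.4615, -4.6154, -1.1538).
‖u_3‖ = 5.8835, so e_3 = (-0.5883, -0.7845, -0.1961).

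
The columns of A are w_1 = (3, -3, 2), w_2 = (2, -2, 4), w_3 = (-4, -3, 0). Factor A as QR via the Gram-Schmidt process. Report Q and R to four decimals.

Q = [[0.6396, -0.3015, -0.7071], [-0.6396, 0.3015, -0.7071], [0.4264, 0.9045, 0.0000]], R = [[4.6904, 4.2640, -0.6396], [0.0000, 2.4121, 0.3015], [0.0000, 0.0000, 4.9497]]

e_1 = w_1/‖w_1‖ = (3, -3, 2)/4.6904 = (0.6396, -0.6396, 0.4264).
r_{12} = e_1·w_2 = 4.2640.
u_2 = w_2 − 4.2640·e_1 = (-0.7273, 0.7273, 2.1818).
‖u_2‖ = 2.4121, so e_2 = (-0.3015, 0.3015, 0.9045).
r_{13} = e_1·w_3 = -0.6396; r_{23} = e_2·w_3 = 0.3015.
u_3 = w_3 + 0.6396·e_1 − 0.3015·e_2 = (-3.5000, -3.5000, 0.0000).
‖u_3‖ = 4.9497, so e_3 = (-0.7071, -0.7071, 0.0000).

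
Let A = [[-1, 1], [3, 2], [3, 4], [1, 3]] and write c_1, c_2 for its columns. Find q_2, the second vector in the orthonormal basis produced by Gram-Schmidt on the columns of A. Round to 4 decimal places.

c_1 = (-1, 3, 3, 1); ‖c_1‖ = 4.4721, so q_1 = (-0.2236, 0.6708, 0.6708, 0.2236).
q_1·c_2 = (-0.2236)·1 + 0.6708·2 + 0.6708·4 + 0.2236·3 = 4.4721.
u_2 = c_2 − 4.4721·q_1 = (2.0000, -1.0000, 1.0000, 2.0000).
‖u_2‖ = 3.1623, so q_2 = (0.6325, -0.3162, 0.3162, 0.6325).

q_2 = (0.6325, -0.3162, 0.3162, 0.6325)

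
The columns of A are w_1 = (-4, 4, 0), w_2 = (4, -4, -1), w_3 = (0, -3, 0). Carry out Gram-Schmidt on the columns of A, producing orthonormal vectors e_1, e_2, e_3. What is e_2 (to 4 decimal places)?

w_1 = (-4, 4, 0); ‖w_1‖ = 5.6569, so e_1 = (-0.7071, 0.7071, 0.0000).
e_1·w_2 = (-0.7071)·4 + 0.7071·(-4) + 0.0000·(-1) = -5.6569.
u_2 = w_2 + 5.6569·e_1 = (0.0000, 0.0000, -1.0000).
‖u_2‖ = 1.0000, so e_2 = (0.0000, 0.0000, -1.0000).

e_2 = (0.0000, 0.0000, -1.0000)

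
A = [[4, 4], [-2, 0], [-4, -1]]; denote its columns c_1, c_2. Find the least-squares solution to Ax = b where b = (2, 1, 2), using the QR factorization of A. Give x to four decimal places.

x = (-0.7264, 1.2075)

c_1 = (4, -2, -4); ‖c_1‖ = 6.0000, so e_1 = (0.6667, -0.3333, -0.6667).
e_1·c_2 = 0.6667·4 + (-0.3333)·0 + (-0.6667)·(-1) = 3.3333.
u_2 = c_2 − 3.3333·e_1 = (1.7778, 1.1111, 1.2222).
‖u_2‖ = 2.4267, so e_2 = (0.7326, 0.4579, 0.5037).
Qᵀb = (-0.3333, 2.9304).
Back-substitute: x_2 = 2.9304/2.4267 = 1.2075.
x_1 = (-0.3333 − 3.3333·1.2075)/6.0000 = -0.7264.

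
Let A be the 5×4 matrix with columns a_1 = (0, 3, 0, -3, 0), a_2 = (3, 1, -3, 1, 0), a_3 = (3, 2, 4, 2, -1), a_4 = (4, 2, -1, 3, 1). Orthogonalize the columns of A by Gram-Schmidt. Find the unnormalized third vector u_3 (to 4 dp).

u_3 = (2.8500, 1.9500, 4.1500, 1.9500, -1.0000)

a_1 = (0, 3, 0, -3, 0); ‖a_1‖ = 4.2426, so e_1 = (0.0000, 0.7071, 0.0000, -0.7071, 0.0000).
e_1·a_2 = 0.0000·3 + 0.7071·1 + 0.0000·(-3) + (-0.7071)·1 + 0.0000·0 = 0.0000.
u_2 = a_2 + 0.0000·e_1 = (3.0000, 1.0000, -3.0000, 1.0000, 0.0000).
‖u_2‖ = 4.4721, so e_2 = (0.6708, 0.2236, -0.6708, 0.2236, 0.0000).
e_1·a_3 = 0.0000·3 + 0.7071·2 + 0.0000·4 + (-0.7071)·2 + 0.0000·(-1) = 0.0000; e_2·a_3 = 0.6708·3 + 0.2236·2 + (-0.6708)·4 + 0.2236·2 + 0.0000·(-1) = 0.2236.
u_3 = a_3 + 0.0000·e_1 − 0.2236·e_2 = (2.8500, 1.9500, 4.1500, 1.9500, -1.0000).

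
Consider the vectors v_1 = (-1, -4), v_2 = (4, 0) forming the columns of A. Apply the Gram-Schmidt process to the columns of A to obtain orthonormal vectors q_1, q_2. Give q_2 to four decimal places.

v_1 = (-1, -4); ‖v_1‖ = 4.1231, so q_1 = (-0.2425, -0.9701).
q_1·v_2 = (-0.2425)·4 + (-0.9701)·0 = -0.9701.
u_2 = v_2 + 0.9701·q_1 = (3.7647, -0.9412).
‖u_2‖ = 3.8806, so q_2 = (0.9701, -0.2425).

q_2 = (0.9701, -0.2425)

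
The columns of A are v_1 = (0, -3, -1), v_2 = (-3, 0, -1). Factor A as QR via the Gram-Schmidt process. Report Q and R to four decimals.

v_1 = (0, -3, -1); ‖v_1‖ = 3.1623, so e_1 = (0.0000, -0.9487, -0.3162).
e_1·v_2 = 0.0000·(-3) + (-0.9487)·0 + (-0.3162)·(-1) = 0.3162.
u_2 = v_2 − 0.3162·e_1 = (-3.0000, 0.3000, -0.9000).
‖u_2‖ = 3.1464, so e_2 = (-0.9535, 0.0953, -0.2860).

Q = [[0.0000, -0.9535], [-0.9487, 0.0953], [-0.3162, -0.2860]], R = [[3.1623, 0.3162], [0.0000, 3.1464]]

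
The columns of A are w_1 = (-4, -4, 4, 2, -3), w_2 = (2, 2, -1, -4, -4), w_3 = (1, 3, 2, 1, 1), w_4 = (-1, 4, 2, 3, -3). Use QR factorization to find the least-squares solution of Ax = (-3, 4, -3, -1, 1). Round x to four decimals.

w_1 = (-4, -4, 4, 2, -3); ‖w_1‖ = 7.8102, so e_1 = (-0.5121, -0.5121, 0.5121, 0.2561, -0.3841).
e_1·w_2 = (-0.5121)·2 + (-0.5121)·2 + 0.5121·(-1) + 0.2561·(-4) + (-0.3841)·(-4) = -2.0486.
u_2 = w_2 + 2.0486·e_1 = (0.9508, 0.9508, 0.0492, -3.4754, -4.7869).
‖u_2‖ = 6.0666, so e_2 = (0.1567, 0.1567, 0.0081, -0.5729, -0.7891).
e_1·w_3 = (-0.5121)·1 + (-0.5121)·3 + 0.5121·2 + 0.2561·1 + (-0.3841)·1 = -1.1523; e_2·w_3 = 0.1567·1 + 0.1567·3 + 0.0081·2 + (-0.5729)·1 + (-0.7891)·1 = -0.7188.
u_3 = w_3 + 1.1523·e_1 + 0.7188·e_2 = (0.5225, 2.5225, 2.5960, 0.8833, -0.0098).
‖u_3‖ = 3.7624, so e_3 = (0.1389, 0.6705, 0.6900, 0.2348, -0.0026).
e_1·w_4 = (-0.5121)·(-1) + (-0.5121)·4 + 0.5121·2 + 0.2561·3 + (-0.3841)·(-3) = 1.4084; e_2·w_4 = 0.1567·(-1) + 0.1567·4 + 0.0081·2 + (-0.5729)·3 + (-0.7891)·(-3) = 1.1349; e_3·w_4 = 0.1389·(-1) + 0.6705·4 + 0.6900·2 + 0.2348·3 + (-0.0026)·(-3) = 4.6350.
u_4 = w_4 − 1.4084·e_1 − 1.1349·e_2 − 4.6350·e_3 = (-1.1003, 1.4359, -1.9286, 2.2014, -1.5514).
‖u_4‖ = 3.7742, so e_4 = (-0.2915, 0.3804, -0.5110, 0.5833, -0.4111).
Qᵀb = (-2.6888, -0.0838, -0.0421, 2.9350).
Back-substitute: x_4 = 2.9350/3.7742 = 0.7776.
x_3 = (-0.0421 − 4.6350·0.7776)/3.7624 = -0.9692.
x_2 = (-0.0838 + 0.7188·(-0.9692) − 1.1349·0.7776)/6.0666 = -0.2741.
x_1 = (-2.6888 + 2.0486·(-0.2741) + 1.1523·(-0.9692) − 1.4084·0.7776)/7.8102 = -0.6994.

x = (-0.6994, -0.2741, -0.9692, 0.7776)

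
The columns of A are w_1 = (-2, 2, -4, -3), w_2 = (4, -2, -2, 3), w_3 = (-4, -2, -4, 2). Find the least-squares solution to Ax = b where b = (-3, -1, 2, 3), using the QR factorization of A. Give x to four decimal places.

w_1 = (-2, 2, -4, -3); ‖w_1‖ = 5.7446, so q_1 = (-0.3482, 0.3482, -0.6963, -0.5222).
q_1·w_2 = (-0.3482)·4 + 0.3482·(-2) + (-0.6963)·(-2) + (-0.5222)·3 = -2.2630.
u_2 = w_2 + 2.2630·q_1 = (3.2121, -1.2121, -3.5758, 1.8182).
‖u_2‖ = 5.2800, so q_2 = (0.6084, -0.2296, -0.6772, 0.3444).
q_1·w_3 = (-0.3482)·(-4) + 0.3482·(-2) + (-0.6963)·(-4) + (-0.5222)·2 = 2.4371; q_2·w_3 = 0.6084·(-4) + (-0.2296)·(-2) + (-0.6772)·(-4) + 0.3444·2 = 1.4233.
u_3 = w_3 − 2.4371·q_1 − 1.4233·q_2 = (-4.0174, -2.5217, -1.3391, 2.7826).
‖u_3‖ = 5.6599, so q_3 = (-0.7098, -0.4455, -0.2366, 0.4916).
Qᵀb = (-2.2630, -1.9169, 3.5766).
Back-substitute: x_3 = 3.5766/5.6599 = 0.6319.
x_2 = (-1.9169 − 1.4233·0.6319)/5.2800 = -0.5334.
x_1 = (-2.2630 + 2.2630·(-0.5334) − 2.4371·0.6319)/5.7446 = -0.8721.

x = (-0.8721, -0.5334, 0.6319)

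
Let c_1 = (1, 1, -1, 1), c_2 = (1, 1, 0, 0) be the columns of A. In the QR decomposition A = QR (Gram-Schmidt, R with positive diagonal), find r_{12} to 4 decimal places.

c_1 = (1, 1, -1, 1); ‖c_1‖ = 2.0000, so q_1 = (0.5000, 0.5000, -0.5000, 0.5000).
r_{12} = q_1·c_2 = 1.0000.

r_{12} = 1.0000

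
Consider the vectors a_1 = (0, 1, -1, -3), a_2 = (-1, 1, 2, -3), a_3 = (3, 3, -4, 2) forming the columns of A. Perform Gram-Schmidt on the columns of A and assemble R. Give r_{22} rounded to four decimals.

r_{22} = 3.0302

a_1 = (0, 1, -1, -3); ‖a_1‖ = 3.3166, so q_1 = (0.0000, 0.3015, -0.3015, -0.9045).
q_1·a_2 = 0.0000·(-1) + 0.3015·1 + (-0.3015)·2 + (-0.9045)·(-3) = 2.4121.
u_2 = a_2 − 2.4121·q_1 = (-1.0000, 0.2727, 2.7273, -0.8182).
r_{22} = ‖u_2‖ = 3.0302.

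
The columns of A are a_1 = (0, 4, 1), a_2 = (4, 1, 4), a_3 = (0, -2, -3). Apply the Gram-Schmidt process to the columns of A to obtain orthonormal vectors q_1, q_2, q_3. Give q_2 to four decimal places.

q_2 = (0.7398, -0.1632, 0.6528)

a_1 = (0, 4, 1); ‖a_1‖ = 4.1231, so q_1 = (0.0000, 0.9701, 0.2425).
q_1·a_2 = 0.0000·4 + 0.9701·1 + 0.2425·4 = 1.9403.
u_2 = a_2 − 1.9403·q_1 = (4.0000, -0.8824, 3.5294).
‖u_2‖ = 5.4070, so q_2 = (0.7398, -0.1632, 0.6528).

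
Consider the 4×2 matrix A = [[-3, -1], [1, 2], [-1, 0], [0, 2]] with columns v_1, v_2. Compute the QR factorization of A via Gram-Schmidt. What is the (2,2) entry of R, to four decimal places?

r_{22} = 2.5937

e_1 = v_1/‖v_1‖ = (-3, 1, -1, 0)/3.3166 = (-0.9045, 0.3015, -0.3015, 0.0000).
r_{12} = e_1·v_2 = 1.5076.
u_2 = v_2 − 1.5076·e_1 = (0.3636, 1.5455, 0.4545, 2.0000).
r_{22} = ‖u_2‖ = 2.5937.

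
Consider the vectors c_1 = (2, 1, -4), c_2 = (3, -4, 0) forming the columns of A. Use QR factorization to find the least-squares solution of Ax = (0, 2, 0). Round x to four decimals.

q_1 = c_1/‖c_1‖ = (2, 1, -4)/4.5826 = (0.4364, 0.2182, -0.8729).
r_{12} = q_1·c_2 = 0.4364.
u_2 = c_2 − 0.4364·q_1 = (2.8095, -4.0952, 0.3810).
‖u_2‖ = 4.9809, so q_2 = (0.5641, -0.8222, 0.0765).
Qᵀb = (0.4364, -1.6444).
Back-substitute: x_2 = -1.6444/4.9809 = -0.3301.
x_1 = (0.4364 − 0.4364·(-0.3301))/4.5826 = 0.1267.

x = (0.1267, -0.3301)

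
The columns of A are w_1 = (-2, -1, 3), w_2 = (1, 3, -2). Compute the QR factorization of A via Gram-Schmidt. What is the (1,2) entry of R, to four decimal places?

e_1 = w_1/‖w_1‖ = (-2, -1, 3)/3.7417 = (-0.5345, -0.2673, 0.8018).
r_{12} = e_1·w_2 = -2.9399.

r_{12} = -2.9399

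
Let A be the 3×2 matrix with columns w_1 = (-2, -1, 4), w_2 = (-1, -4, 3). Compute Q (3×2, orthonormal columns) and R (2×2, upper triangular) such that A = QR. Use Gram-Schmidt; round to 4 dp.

w_1 = (-2, -1, 4); ‖w_1‖ = 4.5826, so e_1 = (-0.4364, -0.2182, 0.8729).
e_1·w_2 = (-0.4364)·(-1) + (-0.2182)·(-4) + 0.8729·3 = 3.9279.
u_2 = w_2 − 3.9279·e_1 = (0.7143, -3.1429, -0.4286).
‖u_2‖ = 3.2514, so e_2 = (0.2197, -0.9666, -0.1318).

Q = [[-0.4364, 0.2197], [-0.2182, -0.9666], [0.8729, -0.1318]], R = [[4.5826, 3.9279], [0.0000, 3.2514]]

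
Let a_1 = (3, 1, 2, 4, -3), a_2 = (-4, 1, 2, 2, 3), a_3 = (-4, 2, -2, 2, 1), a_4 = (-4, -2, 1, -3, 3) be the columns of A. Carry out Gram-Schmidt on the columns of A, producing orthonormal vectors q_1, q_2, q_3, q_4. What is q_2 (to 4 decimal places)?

q_1 = a_1/‖a_1‖ = (3, 1, 2, 4, -3)/6.2450 = (0.4804, 0.1601, 0.3203, 0.6405, -0.4804).
r_{12} = q_1·a_2 = -1.2810.
u_2 = a_2 + 1.2810·q_1 = (-3.3846, 1.2051, 2.4103, 2.8205, 2.3846).
‖u_2‖ = 5.6885, so q_2 = (-0.5950, 0.2119, 0.4237, 0.4958, 0.4192).

q_2 = (-0.5950, 0.2119, 0.4237, 0.4958, 0.4192)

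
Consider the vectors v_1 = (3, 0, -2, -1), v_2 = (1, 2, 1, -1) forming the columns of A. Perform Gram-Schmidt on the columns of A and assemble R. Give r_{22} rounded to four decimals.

r_{22} = 2.5912

v_1 = (3, 0, -2, -1); ‖v_1‖ = 3.7417, so q_1 = (0.8018, 0.0000, -0.5345, -0.2673).
q_1·v_2 = 0.8018·1 + 0.0000·2 + (-0.5345)·1 + (-0.2673)·(-1) = 0.5345.
u_2 = v_2 − 0.5345·q_1 = (0.5714, 2.0000, 1.2857, -0.8571).
r_{22} = ‖u_2‖ = 2.5912.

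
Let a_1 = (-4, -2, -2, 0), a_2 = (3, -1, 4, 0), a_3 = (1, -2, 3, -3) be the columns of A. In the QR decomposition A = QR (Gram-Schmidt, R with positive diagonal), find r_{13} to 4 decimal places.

a_1 = (-4, -2, -2, 0); ‖a_1‖ = 4.8990, so q_1 = (-0.8165, -0.4082, -0.4082, 0.0000).
r_{13} = q_1·a_3 = -1.2247.

r_{13} = -1.2247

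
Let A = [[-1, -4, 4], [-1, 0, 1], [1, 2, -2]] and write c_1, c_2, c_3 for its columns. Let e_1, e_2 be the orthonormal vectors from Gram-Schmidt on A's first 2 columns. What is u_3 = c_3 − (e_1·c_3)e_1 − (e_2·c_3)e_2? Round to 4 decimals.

c_1 = (-1, -1, 1); ‖c_1‖ = 1.7321, so e_1 = (-0.5774, -0.5774, 0.5774).
e_1·c_2 = (-0.5774)·(-4) + (-0.5774)·0 + 0.5774·2 = 3.4641.
u_2 = c_2 − 3.4641·e_1 = (-2.0000, 2.0000, 0.0000).
‖u_2‖ = 2.8284, so e_2 = (-0.7071, 0.7071, 0.0000).
e_1·c_3 = (-0.5774)·4 + (-0.5774)·1 + 0.5774·(-2) = -4.0415; e_2·c_3 = (-0.7071)·4 + 0.7071·1 + (0.0000)·(-2) = -2.1213.
u_3 = c_3 + 4.0415·e_1 + 2.1213·e_2 = (0.1667, 0.1667, 0.3333).

u_3 = (0.1667, 0.1667, 0.3333)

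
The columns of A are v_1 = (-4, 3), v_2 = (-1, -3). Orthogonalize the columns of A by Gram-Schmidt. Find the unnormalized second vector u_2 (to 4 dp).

u_2 = (-1.8000, -2.4000)

v_1 = (-4, 3); ‖v_1‖ = 5.0000, so e_1 = (-0.8000, 0.6000).
e_1·v_2 = (-0.8000)·(-1) + 0.6000·(-3) = -1.0000.
u_2 = v_2 + 1.0000·e_1 = (-1.8000, -2.4000).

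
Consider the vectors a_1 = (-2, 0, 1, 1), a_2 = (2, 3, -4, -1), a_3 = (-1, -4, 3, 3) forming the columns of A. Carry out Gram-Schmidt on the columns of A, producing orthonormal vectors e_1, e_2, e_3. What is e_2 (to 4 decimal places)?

a_1 = (-2, 0, 1, 1); ‖a_1‖ = 2.4495, so e_1 = (-0.8165, 0.0000, 0.4082, 0.4082).
e_1·a_2 = (-0.8165)·2 + 0.0000·3 + 0.4082·(-4) + 0.4082·(-1) = -3.6742.
u_2 = a_2 + 3.6742·e_1 = (-1.0000, 3.0000, -2.5000, 0.5000).
‖u_2‖ = 4.0620, so e_2 = (-0.2462, 0.7385, -0.6155, 0.1231).

e_2 = (-0.2462, 0.7385, -0.6155, 0.1231)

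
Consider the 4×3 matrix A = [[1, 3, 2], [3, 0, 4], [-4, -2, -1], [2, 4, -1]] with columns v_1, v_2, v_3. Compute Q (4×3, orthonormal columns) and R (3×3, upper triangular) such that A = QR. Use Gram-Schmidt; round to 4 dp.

v_1 = (1, 3, -4, 2); ‖v_1‖ = 5.4772, so e_1 = (0.1826, 0.5477, -0.7303, 0.3651).
e_1·v_2 = 0.1826·3 + 0.5477·0 + (-0.7303)·(-2) + 0.3651·4 = 3.4689.
u_2 = v_2 − 3.4689·e_1 = (2.3667, -1.9000, 0.5333, 2.7333).
‖u_2‖ = 4.1191, so e_2 = (0.5746, -0.4613, 0.1295, 0.6636).
e_1·v_3 = 0.1826·2 + 0.5477·4 + (-0.7303)·(-1) + 0.3651·(-1) = 2.9212; e_2·v_3 = 0.5746·2 + (-0.4613)·4 + 0.1295·(-1) + 0.6636·(-1) = -1.4890.
u_3 = v_3 − 2.9212·e_1 + 1.4890·e_2 = (2.3222, 1.7132, 1.3261, -1.0786).
‖u_3‖ = 3.3540, so e_3 = (0.6924, 0.5108, 0.3954, -0.3216).

Q = [[0.1826, 0.5746, 0.6924], [0.5477, -0.4613, 0.5108], [-0.7303, 0.1295, 0.3954], [0.3651, 0.6636, -0.3216]], R = [[5.4772, 3.4689, 2.9212], [0.0000, 4.1191, -1.4890], [0.0000, 0.0000, 3.3540]]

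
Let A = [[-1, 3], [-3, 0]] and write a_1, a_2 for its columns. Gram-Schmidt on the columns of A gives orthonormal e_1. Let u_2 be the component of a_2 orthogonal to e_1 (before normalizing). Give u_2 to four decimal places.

a_1 = (-1, -3); ‖a_1‖ = 3.1623, so e_1 = (-0.3162, -0.9487).
e_1·a_2 = (-0.3162)·3 + (-0.9487)·0 = -0.9487.
u_2 = a_2 + 0.9487·e_1 = (2.7000, -0.9000).

u_2 = (2.7000, -0.9000)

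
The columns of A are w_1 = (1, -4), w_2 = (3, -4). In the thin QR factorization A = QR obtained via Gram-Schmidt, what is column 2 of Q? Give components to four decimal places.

q_2 = (0.9701, 0.2425)

w_1 = (1, -4); ‖w_1‖ = 4.1231, so q_1 = (0.2425, -0.9701).
q_1·w_2 = 0.2425·3 + (-0.9701)·(-4) = 4.6082.
u_2 = w_2 − 4.6082·q_1 = (1.8824, 0.4706).
‖u_2‖ = 1.9403, so q_2 = (0.9701, 0.2425).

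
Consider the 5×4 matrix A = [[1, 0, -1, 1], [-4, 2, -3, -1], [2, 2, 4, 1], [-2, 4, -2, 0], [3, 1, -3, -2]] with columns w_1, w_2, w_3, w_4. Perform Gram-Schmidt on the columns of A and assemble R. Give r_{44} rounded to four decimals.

w_1 = (1, -4, 2, -2, 3); ‖w_1‖ = 5.8310, so e_1 = (0.1715, -0.6860, 0.3430, -0.3430, 0.5145).
e_1·w_2 = 0.1715·0 + (-0.6860)·2 + 0.3430·2 + (-0.3430)·4 + 0.5145·1 = -1.5435.
u_2 = w_2 + 1.5435·e_1 = (0.2647, 0.9412, 2.5294, 3.4706, 1.7941).
‖u_2‖ = 4.7558, so e_2 = (0.0557, 0.1979, 0.5319, 0.7298, 0.3772).
e_1·w_3 = 0.1715·(-1) + (-0.6860)·(-3) + 0.3430·4 + (-0.3430)·(-2) + 0.5145·(-3) = 2.4010; e_2·w_3 = 0.0557·(-1) + 0.1979·(-3) + 0.5319·4 + 0.7298·(-2) + 0.3772·(-3) = -1.1132.
u_3 = w_3 − 2.4010·e_1 + 1.1132·e_2 = (-1.3498, -1.1326, 3.7685, -0.3641, -3.8153).
‖u_3‖ = 5.6565, so e_3 = (-0.2386, -0.2002, 0.6662, -0.0644, -0.6745).
e_1·w_4 = 0.1715·1 + (-0.6860)·(-1) + 0.3430·1 + (-0.3430)·0 + 0.5145·(-2) = 0.1715; e_2·w_4 = 0.0557·1 + 0.1979·(-1) + 0.5319·1 + 0.7298·0 + 0.3772·(-2) = -0.3649; e_3·w_4 = (-0.2386)·1 + (-0.2002)·(-1) + 0.6662·1 + (-0.0644)·0 + (-0.6745)·(-2) = 1.9768.
u_4 = w_4 − 0.1715·e_1 + 0.3649·e_2 − 1.9768·e_3 = (1.4626, -0.4143, -0.1818, 0.4523, -0.6172).
r_{44} = ‖u_4‖ = 1.7116.

r_{44} = 1.7116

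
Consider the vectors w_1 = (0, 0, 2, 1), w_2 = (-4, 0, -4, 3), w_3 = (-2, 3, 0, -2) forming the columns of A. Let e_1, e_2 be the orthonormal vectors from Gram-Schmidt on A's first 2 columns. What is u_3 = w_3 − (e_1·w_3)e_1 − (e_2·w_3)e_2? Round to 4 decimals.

e_1 = w_1/‖w_1‖ = (0, 0, 2, 1)/2.2361 = (0.0000, 0.0000, 0.8944, 0.4472).
r_{12} = e_1·w_2 = -2.2361.
u_2 = w_2 + 2.2361·e_1 = (-4.0000, 0.0000, -2.0000, 4.0000).
‖u_2‖ = 6.0000, so e_2 = (-0.6667, 0.0000, -0.3333, 0.6667).
r_{13} = e_1·w_3 = -0.8944; r_{23} = e_2·w_3 = 0.0000.
u_3 = w_3 + 0.8944·e_1 + 0.0000·e_2 = (-2.0000, 3.0000, 0.8000, -1.6000).

u_3 = (-2.0000, 3.0000, 0.8000, -1.6000)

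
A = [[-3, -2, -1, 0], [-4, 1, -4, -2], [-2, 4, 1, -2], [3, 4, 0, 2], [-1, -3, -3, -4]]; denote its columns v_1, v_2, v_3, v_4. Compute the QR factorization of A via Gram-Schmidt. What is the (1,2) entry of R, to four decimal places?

e_1 = v_1/‖v_1‖ = (-3, -4, -2, 3, -1)/6.2450 = (-0.4804, -0.6405, -0.3203, 0.4804, -0.1601).
r_{12} = e_1·v_2 = 1.4412.

r_{12} = 1.4412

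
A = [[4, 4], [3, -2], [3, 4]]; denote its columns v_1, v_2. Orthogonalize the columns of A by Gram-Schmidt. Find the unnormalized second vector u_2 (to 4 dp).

u_2 = (1.4118, -3.9412, 2.0588)

v_1 = (4, 3, 3); ‖v_1‖ = 5.8310, so q_1 = (0.6860, 0.5145, 0.5145).
q_1·v_2 = 0.6860·4 + 0.5145·(-2) + 0.5145·4 = 3.7730.
u_2 = v_2 − 3.7730·q_1 = (1.4118, -3.9412, 2.0588).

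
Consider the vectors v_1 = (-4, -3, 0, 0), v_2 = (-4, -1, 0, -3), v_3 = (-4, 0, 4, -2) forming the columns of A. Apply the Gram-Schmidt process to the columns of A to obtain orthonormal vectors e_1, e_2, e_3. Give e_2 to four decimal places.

e_1 = v_1/‖v_1‖ = (-4, -3, 0, 0)/5.0000 = (-0.8000, -0.6000, 0.0000, 0.0000).
r_{12} = e_1·v_2 = 3.8000.
u_2 = v_2 − 3.8000·e_1 = (-0.9600, 1.2800, 0.0000, -3.0000).
‖u_2‖ = 3.4000, so e_2 = (-0.2824, 0.3765, 0.0000, -0.8824).

e_2 = (-0.2824, 0.3765, 0.0000, -0.8824)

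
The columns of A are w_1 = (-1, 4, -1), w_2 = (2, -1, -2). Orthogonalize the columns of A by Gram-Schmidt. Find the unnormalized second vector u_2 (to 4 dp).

w_1 = (-1, 4, -1); ‖w_1‖ = 4.2426, so q_1 = (-0.2357, 0.9428, -0.2357).
q_1·w_2 = (-0.2357)·2 + 0.9428·(-1) + (-0.2357)·(-2) = -0.9428.
u_2 = w_2 + 0.9428·q_1 = (1.7778, -0.1111, -2.2222).

u_2 = (1.7778, -0.1111, -2.2222)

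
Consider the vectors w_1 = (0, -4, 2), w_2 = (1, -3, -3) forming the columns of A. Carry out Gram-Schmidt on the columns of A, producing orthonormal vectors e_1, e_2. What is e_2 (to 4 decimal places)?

e_2 = (0.2411, -0.4340, -0.8680)

e_1 = w_1/‖w_1‖ = (0, -4, 2)/4.4721 = (0.0000, -0.8944, 0.4472).
r_{12} = e_1·w_2 = 1.3416.
u_2 = w_2 − 1.3416·e_1 = (1.0000, -1.8000, -3.6000).
‖u_2‖ = 4.1473, so e_2 = (0.2411, -0.4340, -0.8680).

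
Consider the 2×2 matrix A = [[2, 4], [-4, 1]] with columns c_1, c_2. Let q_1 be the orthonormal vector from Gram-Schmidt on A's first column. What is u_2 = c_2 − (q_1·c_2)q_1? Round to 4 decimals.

u_2 = (3.6000, 1.8000)

q_1 = c_1/‖c_1‖ = (2, -4)/4.4721 = (0.4472, -0.8944).
r_{12} = q_1·c_2 = 0.8944.
u_2 = c_2 − 0.8944·q_1 = (3.6000, 1.8000).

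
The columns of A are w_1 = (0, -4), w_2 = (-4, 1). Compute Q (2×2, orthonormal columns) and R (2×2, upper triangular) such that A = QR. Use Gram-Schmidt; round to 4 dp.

Q = [[0.0000, -1.0000], [-1.0000, 0.0000]], R = [[4.0000, -1.0000], [0.0000, 4.0000]]

e_1 = w_1/‖w_1‖ = (0, -4)/4.0000 = (0.0000, -1.0000).
r_{12} = e_1·w_2 = -1.0000.
u_2 = w_2 + 1.0000·e_1 = (-4.0000, 0.0000).
‖u_2‖ = 4.0000, so e_2 = (-1.0000, 0.0000).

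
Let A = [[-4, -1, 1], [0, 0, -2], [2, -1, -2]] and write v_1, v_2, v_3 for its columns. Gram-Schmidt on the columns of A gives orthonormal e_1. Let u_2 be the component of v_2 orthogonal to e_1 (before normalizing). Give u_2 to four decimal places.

u_2 = (-0.6000, 0.0000, -1.2000)

v_1 = (-4, 0, 2); ‖v_1‖ = 4.4721, so e_1 = (-0.8944, 0.0000, 0.4472).
e_1·v_2 = (-0.8944)·(-1) + 0.0000·0 + 0.4472·(-1) = 0.4472.
u_2 = v_2 − 0.4472·e_1 = (-0.6000, 0.0000, -1.2000).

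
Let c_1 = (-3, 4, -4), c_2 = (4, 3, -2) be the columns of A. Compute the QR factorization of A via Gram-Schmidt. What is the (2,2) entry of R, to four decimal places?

r_{22} = 5.2382

c_1 = (-3, 4, -4); ‖c_1‖ = 6.4031, so q_1 = (-0.4685, 0.6247, -0.6247).
q_1·c_2 = (-0.4685)·4 + 0.6247·3 + (-0.6247)·(-2) = 1.2494.
u_2 = c_2 − 1.2494·q_1 = (4.5854, 2.2195, -1.2195).
r_{22} = ‖u_2‖ = 5.2382.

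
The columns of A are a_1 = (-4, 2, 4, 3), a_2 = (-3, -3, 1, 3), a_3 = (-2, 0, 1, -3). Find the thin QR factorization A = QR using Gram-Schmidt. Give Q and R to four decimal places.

a_1 = (-4, 2, 4, 3); ‖a_1‖ = 6.7082, so e_1 = (-0.5963, 0.2981, 0.5963, 0.4472).
e_1·a_2 = (-0.5963)·(-3) + 0.2981·(-3) + 0.5963·1 + 0.4472·3 = 2.8324.
u_2 = a_2 − 2.8324·e_1 = (-1.3111, -3.8444, -0.6889, 1.7333).
‖u_2‖ = 4.4697, so e_2 = (-0.2933, -0.8601, -0.1541, 0.3878).
e_1·a_3 = (-0.5963)·(-2) + 0.2981·0 + 0.5963·1 + 0.4472·(-3) = 0.4472; e_2·a_3 = (-0.2933)·(-2) + (-0.8601)·0 + (-0.1541)·1 + 0.3878·(-3) = -0.7309.
u_3 = a_3 − 0.4472·e_1 + 0.7309·e_2 = (-1.9477, -0.7620, 0.6207, -2.9166).
‖u_3‖ = 3.6422, so e_3 = (-0.5348, -0.2092, 0.1704, -0.8008).

Q = [[-0.5963, -0.2933, -0.5348], [0.2981, -0.8601, -0.2092], [0.5963, -0.1541, 0.1704], [0.4472, 0.3878, -0.8008]], R = [[6.7082, 2.8324, 0.4472], [0.0000, 4.4697, -0.7309], [0.0000, 0.0000, 3.6422]]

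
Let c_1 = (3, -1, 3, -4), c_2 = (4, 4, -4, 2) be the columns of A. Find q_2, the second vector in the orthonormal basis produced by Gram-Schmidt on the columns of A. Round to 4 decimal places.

q_2 = (0.7267, 0.5285, -0.4294, 0.0908)

c_1 = (3, -1, 3, -4); ‖c_1‖ = 5.9161, so q_1 = (0.5071, -0.1690, 0.5071, -0.6761).
q_1·c_2 = 0.5071·4 + (-0.1690)·4 + 0.5071·(-4) + (-0.6761)·2 = -2.0284.
u_2 = c_2 + 2.0284·q_1 = (5.0286, 3.6571, -2.9714, 0.6286).
‖u_2‖ = 6.9200, so q_2 = (0.7267, 0.5285, -0.4294, 0.0908).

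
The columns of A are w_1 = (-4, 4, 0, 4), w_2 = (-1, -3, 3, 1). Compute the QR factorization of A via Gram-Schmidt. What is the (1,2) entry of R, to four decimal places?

r_{12} = -0.5774

w_1 = (-4, 4, 0, 4); ‖w_1‖ = 6.9282, so q_1 = (-0.5774, 0.5774, 0.0000, 0.5774).
r_{12} = q_1·w_2 = -0.5774.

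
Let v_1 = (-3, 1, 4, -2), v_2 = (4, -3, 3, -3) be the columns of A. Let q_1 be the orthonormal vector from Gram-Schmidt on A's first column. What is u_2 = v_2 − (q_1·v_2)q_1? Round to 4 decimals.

v_1 = (-3, 1, 4, -2); ‖v_1‖ = 5.4772, so q_1 = (-0.5477, 0.1826, 0.7303, -0.3651).
q_1·v_2 = (-0.5477)·4 + 0.1826·(-3) + 0.7303·3 + (-0.3651)·(-3) = 0.5477.
u_2 = v_2 − 0.5477·q_1 = (4.3000, -3.1000, 2.6000, -2.8000).

u_2 = (4.3000, -3.1000, 2.6000, -2.8000)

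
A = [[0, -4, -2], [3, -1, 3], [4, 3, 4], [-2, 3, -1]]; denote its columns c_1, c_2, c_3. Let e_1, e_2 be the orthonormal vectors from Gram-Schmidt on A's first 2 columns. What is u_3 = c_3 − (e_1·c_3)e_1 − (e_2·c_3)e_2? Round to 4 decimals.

u_3 = (-0.7078, 0.6302, -0.5596, -0.1740)

c_1 = (0, 3, 4, -2); ‖c_1‖ = 5.3852, so e_1 = (0.0000, 0.5571, 0.7428, -0.3714).
e_1·c_2 = 0.0000·(-4) + 0.5571·(-1) + 0.7428·3 + (-0.3714)·3 = 0.5571.
u_2 = c_2 − 0.5571·e_1 = (-4.0000, -1.3103, 2.5862, 3.2069).
‖u_2‖ = 5.8898, so e_2 = (-0.6791, -0.2225, 0.4391, 0.5445).
e_1·c_3 = 0.0000·(-2) + 0.5571·3 + 0.7428·4 + (-0.3714)·(-1) = 5.0138; e_2·c_3 = (-0.6791)·(-2) + (-0.2225)·3 + 0.4391·4 + 0.5445·(-1) = 1.9028.
u_3 = c_3 − 5.0138·e_1 − 1.9028·e_2 = (-0.7078, 0.6302, -0.5596, -0.1740).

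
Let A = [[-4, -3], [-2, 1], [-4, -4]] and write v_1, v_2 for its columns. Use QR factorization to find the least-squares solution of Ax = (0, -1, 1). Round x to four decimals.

x = (0.3000, -0.4923)

v_1 = (-4, -2, -4); ‖v_1‖ = 6.0000, so q_1 = (-0.6667, -0.3333, -0.6667).
q_1·v_2 = (-0.6667)·(-3) + (-0.3333)·1 + (-0.6667)·(-4) = 4.3333.
u_2 = v_2 − 4.3333·q_1 = (-0.1111, 2.4444, -1.1111).
‖u_2‖ = 2.6874, so q_2 = (-0.0413, 0.9096, -0.4134).
Qᵀb = (-0.3333, -1.3230).
Back-substitute: x_2 = -1.3230/2.6874 = -0.4923.
x_1 = (-0.3333 − 4.3333·(-0.4923))/6.0000 = 0.3000.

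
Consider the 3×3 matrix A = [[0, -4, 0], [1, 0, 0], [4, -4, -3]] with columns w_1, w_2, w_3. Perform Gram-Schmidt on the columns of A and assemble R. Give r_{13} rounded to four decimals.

r_{13} = -2.9104

w_1 = (0, 1, 4); ‖w_1‖ = 4.1231, so q_1 = (0.0000, 0.2425, 0.9701).
r_{13} = q_1·w_3 = -2.9104.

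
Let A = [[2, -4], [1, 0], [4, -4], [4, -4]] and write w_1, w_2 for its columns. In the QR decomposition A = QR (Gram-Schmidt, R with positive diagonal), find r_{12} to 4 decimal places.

q_1 = w_1/‖w_1‖ = (2, 1, 4, 4)/6.0828 = (0.3288, 0.1644, 0.6576, 0.6576).
r_{12} = q_1·w_2 = -6.5760.

r_{12} = -6.5760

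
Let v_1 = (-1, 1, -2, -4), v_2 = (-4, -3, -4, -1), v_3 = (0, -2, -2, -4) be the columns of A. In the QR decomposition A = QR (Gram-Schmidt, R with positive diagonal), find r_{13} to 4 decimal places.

r_{13} = 3.8376

e_1 = v_1/‖v_1‖ = (-1, 1, -2, -4)/4.6904 = (-0.2132, 0.2132, -0.4264, -0.8528).
r_{13} = e_1·v_3 = 3.8376.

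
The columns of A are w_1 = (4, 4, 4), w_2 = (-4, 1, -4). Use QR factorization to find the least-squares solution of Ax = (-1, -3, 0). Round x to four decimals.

w_1 = (4, 4, 4); ‖w_1‖ = 6.9282, so q_1 = (0.5774, 0.5774, 0.5774).
q_1·w_2 = 0.5774·(-4) + 0.5774·1 + 0.5774·(-4) = -4.0415.
u_2 = w_2 + 4.0415·q_1 = (-1.6667, 3.3333, -1.6667).
‖u_2‖ = 4.0825, so q_2 = (-0.4082, 0.8165, -0.4082).
Qᵀb = (-2.3094, -2.0412).
Back-substitute: x_2 = -2.0412/4.0825 = -0.5000.
x_1 = (-2.3094 + 4.0415·(-0.5000))/6.9282 = -0.6250.

x = (-0.6250, -0.5000)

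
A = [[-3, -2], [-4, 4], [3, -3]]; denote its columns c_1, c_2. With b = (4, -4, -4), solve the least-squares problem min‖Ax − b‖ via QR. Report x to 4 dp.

x = (-0.7360, -0.8960)

c_1 = (-3, -4, 3); ‖c_1‖ = 5.8310, so e_1 = (-0.5145, -0.6860, 0.5145).
e_1·c_2 = (-0.5145)·(-2) + (-0.6860)·4 + 0.5145·(-3) = -3.2585.
u_2 = c_2 + 3.2585·e_1 = (-3.6765, 1.7647, -1.3235).
‖u_2‖ = 4.2875, so e_2 = (-0.8575, 0.4116, -0.3087).
Qᵀb = (-1.3720, -3.8416).
Back-substitute: x_2 = -3.8416/4.2875 = -0.8960.
x_1 = (-1.3720 + 3.2585·(-0.8960))/5.8310 = -0.7360.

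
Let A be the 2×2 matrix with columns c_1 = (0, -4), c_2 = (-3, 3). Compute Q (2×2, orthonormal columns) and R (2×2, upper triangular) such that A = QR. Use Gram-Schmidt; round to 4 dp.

Q = [[0.0000, -1.0000], [-1.0000, 0.0000]], R = [[4.0000, -3.0000], [0.0000, 3.0000]]

c_1 = (0, -4); ‖c_1‖ = 4.0000, so e_1 = (0.0000, -1.0000).
e_1·c_2 = 0.0000·(-3) + (-1.0000)·3 = -3.0000.
u_2 = c_2 + 3.0000·e_1 = (-3.0000, 0.0000).
‖u_2‖ = 3.0000, so e_2 = (-1.0000, 0.0000).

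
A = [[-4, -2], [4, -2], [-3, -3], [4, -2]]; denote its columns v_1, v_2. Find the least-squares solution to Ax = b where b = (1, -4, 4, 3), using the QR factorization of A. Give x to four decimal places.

x = (-0.3411, -0.5552)

q_1 = v_1/‖v_1‖ = (-4, 4, -3, 4)/7.5498 = (-0.5298, 0.5298, -0.3974, 0.5298).
r_{12} = q_1·v_2 = 0.1325.
u_2 = v_2 − 0.1325·q_1 = (-1.9298, -2.0702, -2.9474, -2.0702).
‖u_2‖ = 4.5807, so q_2 = (-0.4213, -0.4519, -0.6434, -0.4519).
Qᵀb = (-2.6491, -2.5431).
Back-substitute: x_2 = -2.5431/4.5807 = -0.5552.
x_1 = (-2.6491 − 0.1325·(-0.5552))/7.5498 = -0.3411.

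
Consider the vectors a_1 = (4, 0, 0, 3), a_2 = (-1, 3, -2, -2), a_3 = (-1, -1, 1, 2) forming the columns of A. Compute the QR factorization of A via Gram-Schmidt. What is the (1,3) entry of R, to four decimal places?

r_{13} = 0.4000

a_1 = (4, 0, 0, 3); ‖a_1‖ = 5.0000, so e_1 = (0.8000, 0.0000, 0.0000, 0.6000).
r_{13} = e_1·a_3 = 0.4000.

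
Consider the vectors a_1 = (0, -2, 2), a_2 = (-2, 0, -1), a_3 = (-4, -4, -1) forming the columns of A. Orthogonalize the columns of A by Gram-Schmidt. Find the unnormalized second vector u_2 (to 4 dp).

u_2 = (-2.0000, -0.5000, -0.5000)

a_1 = (0, -2, 2); ‖a_1‖ = 2.8284, so q_1 = (0.0000, -0.7071, 0.7071).
q_1·a_2 = 0.0000·(-2) + (-0.7071)·0 + 0.7071·(-1) = -0.7071.
u_2 = a_2 + 0.7071·q_1 = (-2.0000, -0.5000, -0.5000).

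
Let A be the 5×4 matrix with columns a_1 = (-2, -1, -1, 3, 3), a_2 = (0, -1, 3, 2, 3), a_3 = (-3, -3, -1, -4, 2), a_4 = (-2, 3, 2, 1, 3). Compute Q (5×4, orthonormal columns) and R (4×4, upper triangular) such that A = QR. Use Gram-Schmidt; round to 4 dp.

Q = [[-0.4082, 0.2712, -0.3906, -0.4288], [-0.2041, -0.1147, -0.4839, 0.8253], [-0.2041, 0.8866, 0.0150, 0.1617], [0.6124, 0.0939, -0.7213, -0.2108], [0.6124, 0.3442, 0.3046, 0.2539]], R = [[4.8990, 2.6536, 0.8165, 2.2454], [0.0000, 3.9948, -1.0430, 2.0130], [0.0000, 0.0000, 6.1029, -0.4479], [0.0000, 0.0000, 0.0000, 4.2078]]

a_1 = (-2, -1, -1, 3, 3); ‖a_1‖ = 4.8990, so e_1 = (-0.4082, -0.2041, -0.2041, 0.6124, 0.6124).
e_1·a_2 = (-0.4082)·0 + (-0.2041)·(-1) + (-0.2041)·3 + 0.6124·2 + 0.6124·3 = 2.6536.
u_2 = a_2 − 2.6536·e_1 = (1.0833, -0.4583, 3.5417, 0.3750, 1.3750).
‖u_2‖ = 3.9948, so e_2 = (0.2712, -0.1147, 0.8866, 0.0939, 0.3442).
e_1·a_3 = (-0.4082)·(-3) + (-0.2041)·(-3) + (-0.2041)·(-1) + 0.6124·(-4) + 0.6124·2 = 0.8165; e_2·a_3 = 0.2712·(-3) + (-0.1147)·(-3) + 0.8866·(-1) + 0.0939·(-4) + 0.3442·2 = -1.0430.
u_3 = a_3 − 0.8165·e_1 + 1.0430·e_2 = (-2.3838, -2.9530, 0.0914, -4.4021, 1.8590).
‖u_3‖ = 6.1029, so e_3 = (-0.3906, -0.4839, 0.0150, -0.7213, 0.3046).
e_1·a_4 = (-0.4082)·(-2) + (-0.2041)·3 + (-0.2041)·2 + 0.6124·1 + 0.6124·3 = 2.2454; e_2·a_4 = 0.2712·(-2) + (-0.1147)·3 + 0.8866·2 + 0.0939·1 + 0.3442·3 = 2.0130; e_3·a_4 = (-0.3906)·(-2) + (-0.4839)·3 + 0.0150·2 + (-0.7213)·1 + 0.3046·3 = -0.4479.
u_4 = a_4 − 2.2454·e_1 − 2.0130·e_2 + 0.4479·e_3 = (-1.8042, 3.4726, 0.6803, -0.8871, 1.0686).
‖u_4‖ = 4.2078, so e_4 = (-0.4288, 0.8253, 0.1617, -0.2108, 0.2539).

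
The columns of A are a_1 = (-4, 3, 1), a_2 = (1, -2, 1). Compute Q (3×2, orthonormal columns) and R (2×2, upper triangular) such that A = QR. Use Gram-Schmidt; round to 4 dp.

Q = [[-0.7845, -0.2265], [0.5883, -0.5661], [0.1961, 0.7926]], R = [[5.0990, -1.7650], [0.0000, 1.6984]]

q_1 = a_1/‖a_1‖ = (-4, 3, 1)/5.0990 = (-0.7845, 0.5883, 0.1961).
r_{12} = q_1·a_2 = -1.7650.
u_2 = a_2 + 1.7650·q_1 = (-0.3846, -0.9615, 1.3462).
‖u_2‖ = 1.6984, so q_2 = (-0.2265, -0.5661, 0.7926).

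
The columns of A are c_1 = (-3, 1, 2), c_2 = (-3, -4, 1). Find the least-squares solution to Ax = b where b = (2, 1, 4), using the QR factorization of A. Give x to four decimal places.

x = (0.3810, -0.3333)

q_1 = c_1/‖c_1‖ = (-3, 1, 2)/3.7417 = (-0.8018, 0.2673, 0.5345).
r_{12} = q_1·c_2 = 1.8708.
u_2 = c_2 − 1.8708·q_1 = (-1.5000, -4.5000, 0.0000).
‖u_2‖ = 4.7434, so q_2 = (-0.3162, -0.9487, 0.0000).
Qᵀb = (0.8018, -1.5811).
Back-substitute: x_2 = -1.5811/4.7434 = -0.3333.
x_1 = (0.8018 − 1.8708·(-0.3333))/3.7417 = 0.3810.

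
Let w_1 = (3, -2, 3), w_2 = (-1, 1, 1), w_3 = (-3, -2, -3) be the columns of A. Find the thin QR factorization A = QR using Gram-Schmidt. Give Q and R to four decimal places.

Q = [[0.6396, -0.4332, -0.6350], [-0.4264, 0.4874, -0.7620], [0.6396, 0.7581, 0.1270]], R = [[4.6904, -0.4264, -2.9848], [0.0000, 1.6787, -1.9495], [0.0000, 0.0000, 3.0480]]

w_1 = (3, -2, 3); ‖w_1‖ = 4.6904, so e_1 = (0.6396, -0.4264, 0.6396).
e_1·w_2 = 0.6396·(-1) + (-0.4264)·1 + 0.6396·1 = -0.4264.
u_2 = w_2 + 0.4264·e_1 = (-0.7273, 0.8182, 1.2727).
‖u_2‖ = 1.6787, so e_2 = (-0.4332, 0.4874, 0.7581).
e_1·w_3 = 0.6396·(-3) + (-0.4264)·(-2) + 0.6396·(-3) = -2.9848; e_2·w_3 = (-0.4332)·(-3) + 0.4874·(-2) + 0.7581·(-3) = -1.9495.
u_3 = w_3 + 2.9848·e_1 + 1.9495·e_2 = (-1.9355, -2.3226, 0.3871).
‖u_3‖ = 3.0480, so e_3 = (-0.6350, -0.7620, 0.1270).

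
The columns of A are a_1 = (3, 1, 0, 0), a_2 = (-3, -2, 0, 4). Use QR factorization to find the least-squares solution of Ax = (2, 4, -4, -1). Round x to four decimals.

a_1 = (3, 1, 0, 0); ‖a_1‖ = 3.1623, so q_1 = (0.9487, 0.3162, 0.0000, 0.0000).
q_1·a_2 = 0.9487·(-3) + 0.3162·(-2) + 0.0000·0 + 0.0000·4 = -3.4785.
u_2 = a_2 + 3.4785·q_1 = (0.3000, -0.9000, 0.0000, 4.0000).
‖u_2‖ = 4.1110, so q_2 = (0.0730, -0.2189, 0.0000, 0.9730).
Qᵀb = (3.1623, -1.7028).
Back-substitute: x_2 = -1.7028/4.1110 = -0.4142.
x_1 = (3.1623 + 3.4785·(-0.4142))/3.1623 = 0.5444.

x = (0.5444, -0.4142)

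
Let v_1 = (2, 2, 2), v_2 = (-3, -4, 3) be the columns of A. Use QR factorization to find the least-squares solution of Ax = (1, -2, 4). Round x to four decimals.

x = (0.9884, 0.7326)

q_1 = v_1/‖v_1‖ = (2, 2, 2)/3.4641 = (0.5774, 0.5774, 0.5774).
r_{12} = q_1·v_2 = -2.3094.
u_2 = v_2 + 2.3094·q_1 = (-1.6667, -2.6667, 4.3333).
‖u_2‖ = 5.3541, so q_2 = (-0.3113, -0.4981, 0.8093).
Qᵀb = (1.7321, 3.9222).
Back-substitute: x_2 = 3.9222/5.3541 = 0.7326.
x_1 = (1.7321 + 2.3094·0.7326)/3.4641 = 0.9884.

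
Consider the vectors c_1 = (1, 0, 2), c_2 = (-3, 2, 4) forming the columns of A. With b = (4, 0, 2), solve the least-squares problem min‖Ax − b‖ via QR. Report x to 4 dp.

x = (2.1000, -0.5000)

c_1 = (1, 0, 2); ‖c_1‖ = 2.2361, so q_1 = (0.4472, 0.0000, 0.8944).
q_1·c_2 = 0.4472·(-3) + 0.0000·2 + 0.8944·4 = 2.2361.
u_2 = c_2 − 2.2361·q_1 = (-4.0000, 2.0000, 2.0000).
‖u_2‖ = 4.8990, so q_2 = (-0.8165, 0.4082, 0.4082).
Qᵀb = (3.5777, -2.4495).
Back-substitute: x_2 = -2.4495/4.8990 = -0.5000.
x_1 = (3.5777 − 2.2361·(-0.5000))/2.2361 = 2.1000.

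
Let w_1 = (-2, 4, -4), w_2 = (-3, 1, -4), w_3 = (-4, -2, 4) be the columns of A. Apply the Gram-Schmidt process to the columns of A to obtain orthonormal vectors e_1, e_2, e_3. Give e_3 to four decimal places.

e_3 = (-0.7442, 0.2481, 0.6202)

w_1 = (-2, 4, -4); ‖w_1‖ = 6.0000, so e_1 = (-0.3333, 0.6667, -0.6667).
e_1·w_2 = (-0.3333)·(-3) + 0.6667·1 + (-0.6667)·(-4) = 4.3333.
u_2 = w_2 − 4.3333·e_1 = (-1.5556, -1.8889, -1.1111).
‖u_2‖ = 2.6874, so e_2 = (-0.5788, -0.7029, -0.4134).
e_1·w_3 = (-0.3333)·(-4) + 0.6667·(-2) + (-0.6667)·4 = -2.6667; e_2·w_3 = (-0.5788)·(-4) + (-0.7029)·(-2) + (-0.4134)·4 = 2.0672.
u_3 = w_3 + 2.6667·e_1 − 2.0672·e_2 = (-3.6923, 1.2308, 3.0769).
‖u_3‖ = 4.9614, so e_3 = (-0.7442, 0.2481, 0.6202).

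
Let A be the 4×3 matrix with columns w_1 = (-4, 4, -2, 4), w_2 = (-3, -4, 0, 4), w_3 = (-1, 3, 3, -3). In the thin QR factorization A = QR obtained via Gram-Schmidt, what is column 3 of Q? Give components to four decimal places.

e_3 = (-0.5523, 0.1239, 0.7716, -0.2903)

w_1 = (-4, 4, -2, 4); ‖w_1‖ = 7.2111, so e_1 = (-0.5547, 0.5547, -0.2774, 0.5547).
e_1·w_2 = (-0.5547)·(-3) + 0.5547·(-4) + (-0.2774)·0 + 0.5547·4 = 1.6641.
u_2 = w_2 − 1.6641·e_1 = (-2.0769, -4.9231, 0.4615, 3.0769).
‖u_2‖ = 6.1831, so e_2 = (-0.3359, -0.7962, 0.0746, 0.4976).
e_1·w_3 = (-0.5547)·(-1) + 0.5547·3 + (-0.2774)·3 + 0.5547·(-3) = -0.2774; e_2·w_3 = (-0.3359)·(-1) + (-0.7962)·3 + 0.0746·3 + 0.4976·(-3) = -3.3217.
u_3 = w_3 + 0.2774·e_1 + 3.3217·e_2 = (-2.2696, 0.5091, 3.1710, -1.1932).
‖u_3‖ = 4.1097, so e_3 = (-0.5523, 0.1239, 0.7716, -0.2903).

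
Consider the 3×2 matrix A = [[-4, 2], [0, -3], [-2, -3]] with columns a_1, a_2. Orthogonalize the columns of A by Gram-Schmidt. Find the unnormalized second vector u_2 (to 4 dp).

u_2 = (1.6000, -3.0000, -3.2000)

a_1 = (-4, 0, -2); ‖a_1‖ = 4.4721, so q_1 = (-0.8944, 0.0000, -0.4472).
q_1·a_2 = (-0.8944)·2 + 0.0000·(-3) + (-0.4472)·(-3) = -0.4472.
u_2 = a_2 + 0.4472·q_1 = (1.6000, -3.0000, -3.2000).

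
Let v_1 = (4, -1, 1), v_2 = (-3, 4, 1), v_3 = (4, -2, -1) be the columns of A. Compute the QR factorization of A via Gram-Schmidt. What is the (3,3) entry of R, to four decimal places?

q_1 = v_1/‖v_1‖ = (4, -1, 1)/4.2426 = (0.9428, -0.2357, 0.2357).
r_{12} = q_1·v_2 = -3.5355.
u_2 = v_2 + 3.5355·q_1 = (0.3333, 3.1667, 1.8333).
‖u_2‖ = 3.6742, so q_2 = (0.0907, 0.8619, 0.4990).
r_{13} = q_1·v_3 = 4.0069; r_{23} = q_2·v_3 = -1.8598.
u_3 = v_3 − 4.0069·q_1 + 1.8598·q_2 = (0.3909, 0.5473, -1.0165).
r_{33} = ‖u_3‖ = 1.2189.

r_{33} = 1.2189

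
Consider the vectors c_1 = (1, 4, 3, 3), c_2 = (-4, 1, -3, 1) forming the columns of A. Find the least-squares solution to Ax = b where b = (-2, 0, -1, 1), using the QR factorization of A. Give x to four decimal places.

c_1 = (1, 4, 3, 3); ‖c_1‖ = 5.9161, so q_1 = (0.1690, 0.6761, 0.5071, 0.5071).
q_1·c_2 = 0.1690·(-4) + 0.6761·1 + 0.5071·(-3) + 0.5071·1 = -1.0142.
u_2 = c_2 + 1.0142·q_1 = (-3.8286, 1.6857, -2.4857, 1.5143).
‖u_2‖ = 5.0962, so q_2 = (-0.7513, 0.3308, -0.4878, 0.2971).
Qᵀb = (-0.3381, 2.2874).
Back-substitute: x_2 = 2.2874/5.0962 = 0.4488.
x_1 = (-0.3381 + 1.0142·0.4488)/5.9161 = 0.0198.

x = (0.0198, 0.4488)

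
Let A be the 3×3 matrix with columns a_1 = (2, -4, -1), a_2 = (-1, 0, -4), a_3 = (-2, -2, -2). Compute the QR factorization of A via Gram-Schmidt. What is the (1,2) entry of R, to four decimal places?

a_1 = (2, -4, -1); ‖a_1‖ = 4.5826, so q_1 = (0.4364, -0.8729, -0.2182).
r_{12} = q_1·a_2 = 0.4364.

r_{12} = 0.4364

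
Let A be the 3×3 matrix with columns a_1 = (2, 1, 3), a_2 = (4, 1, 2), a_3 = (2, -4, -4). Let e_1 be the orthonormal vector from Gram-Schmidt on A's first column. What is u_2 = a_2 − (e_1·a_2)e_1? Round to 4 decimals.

u_2 = (1.8571, -0.0714, -1.2143)

a_1 = (2, 1, 3); ‖a_1‖ = 3.7417, so e_1 = (0.5345, 0.2673, 0.8018).
e_1·a_2 = 0.5345·4 + 0.2673·1 + 0.8018·2 = 4.0089.
u_2 = a_2 − 4.0089·e_1 = (1.8571, -0.0714, -1.2143).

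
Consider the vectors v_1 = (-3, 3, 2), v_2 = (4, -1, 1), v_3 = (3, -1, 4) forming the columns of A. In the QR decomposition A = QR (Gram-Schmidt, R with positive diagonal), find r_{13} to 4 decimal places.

q_1 = v_1/‖v_1‖ = (-3, 3, 2)/4.6904 = (-0.6396, 0.6396, 0.4264).
r_{13} = q_1·v_3 = -0.8528.

r_{13} = -0.8528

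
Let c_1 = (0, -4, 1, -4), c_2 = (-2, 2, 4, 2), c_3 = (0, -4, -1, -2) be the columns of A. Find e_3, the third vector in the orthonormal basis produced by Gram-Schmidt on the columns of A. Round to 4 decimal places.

e_3 = (-0.4085, -0.6548, -0.1815, 0.6094)

c_1 = (0, -4, 1, -4); ‖c_1‖ = 5.7446, so e_1 = (0.0000, -0.6963, 0.1741, -0.6963).
e_1·c_2 = 0.0000·(-2) + (-0.6963)·2 + 0.1741·4 + (-0.6963)·2 = -2.0889.
u_2 = c_2 + 2.0889·e_1 = (-2.0000, 0.5455, 4.3636, 0.5455).
‖u_2‖ = 4.8617, so e_2 = (-0.4114, 0.1122, 0.8975, 0.1122).
e_1·c_3 = 0.0000·0 + (-0.6963)·(-4) + 0.1741·(-1) + (-0.6963)·(-2) = 4.0038; e_2·c_3 = (-0.4114)·0 + 0.1122·(-4) + 0.8975·(-1) + 0.1122·(-2) = -1.5707.
u_3 = c_3 − 4.0038·e_1 + 1.5707·e_2 = (-0.6462, -1.0359, -0.2872, 0.9641).
‖u_3‖ = 1.5819, so e_3 = (-0.4085, -0.6548, -0.1815, 0.6094).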